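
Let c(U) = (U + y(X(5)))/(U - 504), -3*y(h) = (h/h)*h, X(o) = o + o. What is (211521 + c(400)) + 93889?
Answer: 47643365/156 ≈ 3.0541e+5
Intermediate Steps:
X(o) = 2*o
y(h) = -h/3 (y(h) = -h/h*h/3 = -h/3)
c(U) = (-10/3 + U)/(-504 + U) (c(U) = (U - 2*5/3)/(U - 504) = (U - ⅓*10)/(-504 + U) = (U - 10/3)/(-504 + U) = (-10/3 + U)/(-504 + U))
(211521 + c(400)) + 93889 = (211521 + (-10/3 + 400)/(-504 + 400)) + 93889 = (211521 + (1190/3)/(-104)) + 93889 = (211521 - 1/104*1190/3) + 93889 = (211521 - 595/156) + 93889 = 32996681/156 + 93889 = 47643365/156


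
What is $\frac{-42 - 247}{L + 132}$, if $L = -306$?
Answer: $\frac{289}{174} \approx 1.6609$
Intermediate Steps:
$\frac{-42 - 247}{L + 132} = \frac{-42 - 247}{-306 + 132} = - \frac{289}{-174} = \left(-289\right) \left(- \frac{1}{174}\right) = \frac{289}{174}$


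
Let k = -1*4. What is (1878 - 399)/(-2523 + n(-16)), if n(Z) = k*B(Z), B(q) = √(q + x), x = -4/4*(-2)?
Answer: -3731517/6365753 + 5916*I*√14/6365753 ≈ -0.58619 + 0.0034773*I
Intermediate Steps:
x = 2 (x = -4*¼*(-2) = -1*(-2) = 2)
B(q) = √(2 + q) (B(q) = √(q + 2) = √(2 + q))
k = -4
n(Z) = -4*√(2 + Z)
(1878 - 399)/(-2523 + n(-16)) = (1878 - 399)/(-2523 - 4*√(2 - 16)) = 1479/(-2523 - 4*I*√14)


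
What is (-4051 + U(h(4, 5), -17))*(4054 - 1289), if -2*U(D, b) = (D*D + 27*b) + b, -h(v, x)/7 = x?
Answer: -24473015/2 ≈ -1.2237e+7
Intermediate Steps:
h(v, x) = -7*x
U(D, b) = -14*b - D**2/2 (U(D, b) = -((D*D + 27*b) + b)/2 = -((D**2 + 27*b) + b)/2 = -(D**2 + 28*b)/2 = -14*b - D**2/2)
(-4051 + U(h(4, 5), -17))*(4054 - 1289) = (-4051 + (-14*(-17) - (-7*5)**2/2))*(4054 - 1289) = (-4051 + (238 - 1/2*(-35)**2))*2765 = (-4051 + (238 - 1/2*1225))*2765 = (-4051 + (238 - 1225/2))*2765 = (-4051 - 749/2)*2765 = -8851/2*2765 = -24473015/2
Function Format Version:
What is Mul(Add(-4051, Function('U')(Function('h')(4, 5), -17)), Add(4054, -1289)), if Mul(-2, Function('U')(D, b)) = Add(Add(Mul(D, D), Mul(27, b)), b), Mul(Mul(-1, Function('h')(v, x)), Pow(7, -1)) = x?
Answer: Rational(-24473015, 2) ≈ -1.2237e+7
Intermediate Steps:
Function('h')(v, x) = Mul(-7, x)
Function('U')(D, b) = Add(Mul(-14, b), Mul(Rational(-1, 2), Pow(D, 2))) (Function('U')(D, b) = Mul(Rational(-1, 2), Add(Add(Mul(D, D), Mul(27, b)), b)) = Mul(Rational(-1, 2), Add(Add(Pow(D, 2), Mul(27, b)), b)) = Mul(Rational(-1, 2), Add(Pow(D, 2), Mul(28, b))) = Add(Mul(-14, b), Mul(Rational(-1, 2), Pow(D, 2))))
Mul(Add(-4051, Function('U')(Function('h')(4, 5), -17)), Add(4054, -1289)) = Mul(Add(-4051, Add(Mul(-14, -17), Mul(Rational(-1, 2), Pow(Mul(-7, 5), 2)))), Add(4054, -1289)) = Mul(Add(-4051, Add(238, Mul(Rational(-1, 2), Pow(-35, 2)))), 2765) = Mul(Add(-4051, Add(238, Mul(Rational(-1, 2), 1225))), 2765) = Mul(Add(-4051, Add(238, Rational(-1225, 2))), 2765) = Mul(Add(-4051, Rational(-749, 2)), 2765) = Mul(Rational(-8851, 2), 2765) = Rational(-24473015, 2)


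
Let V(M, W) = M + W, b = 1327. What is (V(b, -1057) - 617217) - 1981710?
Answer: -2598657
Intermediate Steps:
(V(b, -1057) - 617217) - 1981710 = ((1327 - 1057) - 617217) - 1981710 = (270 - 617217) - 1981710 = -616947 - 1981710 = -2598657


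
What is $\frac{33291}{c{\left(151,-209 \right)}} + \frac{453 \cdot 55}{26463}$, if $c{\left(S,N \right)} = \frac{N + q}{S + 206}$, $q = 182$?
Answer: $- \frac{3882828296}{8821} \approx -4.4018 \cdot 10^{5}$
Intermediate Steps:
$c{\left(S,N \right)} = \frac{182 + N}{206 + S}$ ($c{\left(S,N \right)} = \frac{N + 182}{S + 206} = \frac{182 + N}{206 + S}$)
$\frac{33291}{c{\left(151,-209 \right)}} + \frac{453 \cdot 55}{26463} = \frac{33291}{\frac{1}{206 + 151} \left(182 - 209\right)} + \frac{453 \cdot 55}{26463} = \frac{33291}{\frac{1}{357} \left(-27\right)} + 24915 \cdot \frac{1}{26463} = \frac{33291}{\frac{1}{357} \left(-27\right)} + \frac{8305}{8821} = \frac{33291}{- \frac{9}{119}} + \frac{8305}{8821} = 33291 \left(- \frac{119}{9}\right) + \frac{8305}{8821} = -440181 + \frac{8305}{8821} = - \frac{3882828296}{8821}$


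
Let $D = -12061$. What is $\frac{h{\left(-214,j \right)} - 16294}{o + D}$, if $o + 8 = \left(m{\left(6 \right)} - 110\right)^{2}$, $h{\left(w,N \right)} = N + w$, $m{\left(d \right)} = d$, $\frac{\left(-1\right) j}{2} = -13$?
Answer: $\frac{16482}{1253} \approx 13.154$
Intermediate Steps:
$j = 26$ ($j = \left(-2\right) \left(-13\right) = 26$)
$o = 10808$ ($o = -8 + \left(6 - 110\right)^{2} = -8 + \left(-104\right)^{2} = -8 + 10816 = 10808$)
$\frac{h{\left(-214,j \right)} - 16294}{o + D} = \frac{\left(26 - 214\right) - 16294}{10808 - 12061} = \frac{-188 - 16294}{-1253} = \left(-16482\right) \left(- \frac{1}{1253}\right) = \frac{16482}{1253}$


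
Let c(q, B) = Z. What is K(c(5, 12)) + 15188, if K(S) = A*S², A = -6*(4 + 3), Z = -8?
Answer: 12500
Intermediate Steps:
A = -42 (A = -6*7 = -42)
c(q, B) = -8
K(S) = -42*S²
K(c(5, 12)) + 15188 = -42*(-8)² + 15188 = -42*64 + 15188 = -2688 + 15188 = 12500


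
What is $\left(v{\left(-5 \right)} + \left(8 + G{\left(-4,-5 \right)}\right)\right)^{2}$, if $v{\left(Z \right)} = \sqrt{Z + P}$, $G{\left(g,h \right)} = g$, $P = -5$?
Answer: $\left(4 + i \sqrt{10}\right)^{2} \approx 6.0 + 25.298 i$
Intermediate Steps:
$v{\left(Z \right)} = \sqrt{-5 + Z}$ ($v{\left(Z \right)} = \sqrt{Z - 5} = \sqrt{-5 + Z}$)
$\left(v{\left(-5 \right)} + \left(8 + G{\left(-4,-5 \right)}\right)\right)^{2} = \left(\sqrt{-5 - 5} + \left(8 - 4\right)\right)^{2} = \left(\sqrt{-10} + 4\right)^{2} = \left(i \sqrt{10} + 4\right)^{2} = \left(4 + i \sqrt{10}\right)^{2}$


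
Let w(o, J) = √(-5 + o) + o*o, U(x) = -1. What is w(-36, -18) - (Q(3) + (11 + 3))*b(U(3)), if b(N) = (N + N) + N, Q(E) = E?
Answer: 1347 + I*√41 ≈ 1347.0 + 6.4031*I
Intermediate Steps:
w(o, J) = o² + √(-5 + o) (w(o, J) = √(-5 + o) + o² = o² + √(-5 + o))
b(N) = 3*N (b(N) = 2*N + N = 3*N)
w(-36, -18) - (Q(3) + (11 + 3))*b(U(3)) = ((-36)² + √(-5 - 36)) - (3 + (11 + 3))*3*(-1) = (1296 + √(-41)) - (3 + 14)*(-3) = (1296 + I*√41) - 17*(-3) = (1296 + I*√41) - 1*(-51) = (1296 + I*√41) + 51 = 1347 + I*√41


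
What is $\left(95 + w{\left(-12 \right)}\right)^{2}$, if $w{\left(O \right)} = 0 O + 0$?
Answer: $9025$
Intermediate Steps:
$w{\left(O \right)} = 0$ ($w{\left(O \right)} = 0 + 0 = 0$)
$\left(95 + w{\left(-12 \right)}\right)^{2} = \left(95 + 0\right)^{2} = 95^{2} = 9025$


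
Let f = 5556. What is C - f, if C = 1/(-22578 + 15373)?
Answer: -40030981/7205 ≈ -5556.0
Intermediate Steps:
C = -1/7205 (C = 1/(-7205) = -1/7205 ≈ -0.00013879)
C - f = -1/7205 - 1*5556 = -1/7205 - 5556 = -40030981/7205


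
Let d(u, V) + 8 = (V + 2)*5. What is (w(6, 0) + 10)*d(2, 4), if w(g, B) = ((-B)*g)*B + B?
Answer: 220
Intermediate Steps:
d(u, V) = 2 + 5*V (d(u, V) = -8 + (V + 2)*5 = -8 + (2 + V)*5 = -8 + (10 + 5*V) = 2 + 5*V)
w(g, B) = B - g*B**2 (w(g, B) = (-B*g)*B + B = -g*B**2 + B = B - g*B**2)
(w(6, 0) + 10)*d(2, 4) = (0*(1 - 1*0*6) + 10)*(2 + 5*4) = (0*(1 + 0) + 10)*(2 + 20) = (0*1 + 10)*22 = (0 + 10)*22 = 10*22 = 220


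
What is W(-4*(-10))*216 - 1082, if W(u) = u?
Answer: 7558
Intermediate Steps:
W(-4*(-10))*216 - 1082 = -4*(-10)*216 - 1082 = 40*216 - 1082 = 8640 - 1082 = 7558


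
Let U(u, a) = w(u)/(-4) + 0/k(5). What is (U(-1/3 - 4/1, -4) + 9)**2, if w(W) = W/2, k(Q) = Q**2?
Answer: 52441/576 ≈ 91.043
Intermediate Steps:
w(W) = W/2 (w(W) = W*(1/2) = W/2)
U(u, a) = -u/8 (U(u, a) = (u/2)/(-4) + 0/(5**2) = (u/2)*(-1/4) + 0/25 = -u/8 + 0*(1/25) = -u/8 + 0 = -u/8)
(U(-1/3 - 4/1, -4) + 9)**2 = (-(-1/3 - 4/1)/8 + 9)**2 = (-(-1*1/3 - 4*1)/8 + 9)**2 = (-(-1/3 - 4)/8 + 9)**2 = (-1/8*(-13/3) + 9)**2 = (13/24 + 9)**2 = (229/24)**2 = 52441/576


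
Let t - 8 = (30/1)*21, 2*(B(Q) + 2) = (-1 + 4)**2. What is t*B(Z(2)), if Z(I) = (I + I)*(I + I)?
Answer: 1595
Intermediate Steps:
Z(I) = 4*I**2 (Z(I) = (2*I)*(2*I) = 4*I**2)
B(Q) = 5/2 (B(Q) = -2 + (-1 + 4)**2/2 = -2 + (1/2)*3**2 = -2 + (1/2)*9 = -2 + 9/2 = 5/2)
t = 638 (t = 8 + (30/1)*21 = 8 + (30*1)*21 = 8 + 30*21 = 8 + 630 = 638)
t*B(Z(2)) = 638*(5/2) = 1595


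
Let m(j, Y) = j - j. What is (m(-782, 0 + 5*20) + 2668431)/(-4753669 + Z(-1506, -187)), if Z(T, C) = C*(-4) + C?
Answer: -2668431/4753108 ≈ -0.56141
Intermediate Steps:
m(j, Y) = 0
Z(T, C) = -3*C (Z(T, C) = -4*C + C = -3*C)
(m(-782, 0 + 5*20) + 2668431)/(-4753669 + Z(-1506, -187)) = (0 + 2668431)/(-4753669 - 3*(-187)) = 2668431/(-4753669 + 561) = 2668431/(-4753108) = 2668431*(-1/4753108) = -2668431/4753108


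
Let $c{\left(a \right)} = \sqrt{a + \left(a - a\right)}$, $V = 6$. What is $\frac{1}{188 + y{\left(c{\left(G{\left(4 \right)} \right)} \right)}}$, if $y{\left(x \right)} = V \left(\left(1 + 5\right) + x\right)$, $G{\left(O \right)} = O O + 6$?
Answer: $\frac{28}{6173} - \frac{3 \sqrt{22}}{24692} \approx 0.003966$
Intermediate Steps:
$G{\left(O \right)} = 6 + O^{2}$ ($G{\left(O \right)} = O^{2} + 6 = 6 + O^{2}$)
$c{\left(a \right)} = \sqrt{a}$ ($c{\left(a \right)} = \sqrt{a + 0} = \sqrt{a}$)
$y{\left(x \right)} = 36 + 6 x$ ($y{\left(x \right)} = 6 \left(\left(1 + 5\right) + x\right) = 6 \left(6 + x\right) = 36 + 6 x$)
$\frac{1}{188 + y{\left(c{\left(G{\left(4 \right)} \right)} \right)}} = \frac{1}{188 + \left(36 + 6 \sqrt{6 + 4^{2}}\right)} = \frac{1}{188 + \left(36 + 6 \sqrt{6 + 16}\right)} = \frac{1}{188 + \left(36 + 6 \sqrt{22}\right)} = \frac{1}{224 + 6 \sqrt{22}}$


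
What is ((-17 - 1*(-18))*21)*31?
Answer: 651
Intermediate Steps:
((-17 - 1*(-18))*21)*31 = ((-17 + 18)*21)*31 = (1*21)*31 = 21*31 = 651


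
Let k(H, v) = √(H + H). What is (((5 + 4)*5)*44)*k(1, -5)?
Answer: 1980*√2 ≈ 2800.1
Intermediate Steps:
k(H, v) = √2*√H (k(H, v) = √(2*H) = √2*√H)
(((5 + 4)*5)*44)*k(1, -5) = (((5 + 4)*5)*44)*(√2*√1) = ((9*5)*44)*(√2*1) = (45*44)*√2 = 1980*√2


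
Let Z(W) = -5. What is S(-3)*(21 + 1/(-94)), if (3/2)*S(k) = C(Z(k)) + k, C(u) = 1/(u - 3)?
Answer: -49325/1128 ≈ -43.728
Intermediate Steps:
C(u) = 1/(-3 + u)
S(k) = -1/12 + 2*k/3 (S(k) = 2*(1/(-3 - 5) + k)/3 = 2*(1/(-8) + k)/3 = 2*(-1/8 + k)/3 = -1/12 + 2*k/3)
S(-3)*(21 + 1/(-94)) = (-1/12 + (2/3)*(-3))*(21 + 1/(-94)) = (-1/12 - 2)*(21 - 1/94) = -25/12*1973/94 = -49325/1128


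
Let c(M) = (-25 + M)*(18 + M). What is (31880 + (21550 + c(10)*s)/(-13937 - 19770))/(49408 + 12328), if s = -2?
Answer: 537278385/1040467676 ≈ 0.51638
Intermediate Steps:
(31880 + (21550 + c(10)*s)/(-13937 - 19770))/(49408 + 12328) = (31880 + (21550 + (-450 + 10² - 7*10)*(-2))/(-13937 - 19770))/(49408 + 12328) = (31880 + (21550 + (-450 + 100 - 70)*(-2))/(-33707))/61736 = (31880 + (21550 - 420*(-2))*(-1/33707))*(1/61736) = (31880 + (21550 + 840)*(-1/33707))*(1/61736) = (31880 + 22390*(-1/33707))*(1/61736) = (31880 - 22390/33707)*(1/61736) = (1074556770/33707)*(1/61736) = 537278385/1040467676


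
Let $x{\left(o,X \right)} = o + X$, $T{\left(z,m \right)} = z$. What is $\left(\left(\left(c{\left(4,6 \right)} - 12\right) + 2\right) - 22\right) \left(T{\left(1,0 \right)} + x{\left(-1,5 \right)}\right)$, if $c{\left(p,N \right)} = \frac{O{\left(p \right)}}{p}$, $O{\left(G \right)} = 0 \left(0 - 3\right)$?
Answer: $-160$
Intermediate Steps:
$O{\left(G \right)} = 0$ ($O{\left(G \right)} = 0 \left(-3\right) = 0$)
$c{\left(p,N \right)} = 0$ ($c{\left(p,N \right)} = \frac{0}{p} = 0$)
$x{\left(o,X \right)} = X + o$
$\left(\left(\left(c{\left(4,6 \right)} - 12\right) + 2\right) - 22\right) \left(T{\left(1,0 \right)} + x{\left(-1,5 \right)}\right) = \left(\left(\left(0 - 12\right) + 2\right) - 22\right) \left(1 + \left(5 - 1\right)\right) = \left(\left(-12 + 2\right) - 22\right) \left(1 + 4\right) = \left(-10 - 22\right) 5 = \left(-32\right) 5 = -160$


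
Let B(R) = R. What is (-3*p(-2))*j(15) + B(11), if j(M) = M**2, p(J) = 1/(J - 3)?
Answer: 146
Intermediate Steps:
p(J) = 1/(-3 + J)
(-3*p(-2))*j(15) + B(11) = -3/(-3 - 2)*15**2 + 11 = -3/(-5)*225 + 11 = -3*(-1/5)*225 + 11 = (3/5)*225 + 11 = 135 + 11 = 146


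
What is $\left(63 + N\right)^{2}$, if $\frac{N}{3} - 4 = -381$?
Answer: $1140624$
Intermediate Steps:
$N = -1131$ ($N = 12 + 3 \left(-381\right) = 12 - 1143 = -1131$)
$\left(63 + N\right)^{2} = \left(63 - 1131\right)^{2} = \left(-1068\right)^{2} = 1140624$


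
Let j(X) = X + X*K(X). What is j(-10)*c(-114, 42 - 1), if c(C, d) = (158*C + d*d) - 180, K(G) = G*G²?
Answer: -164944890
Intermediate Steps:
K(G) = G³
c(C, d) = -180 + d² + 158*C (c(C, d) = (158*C + d²) - 180 = (d² + 158*C) - 180 = -180 + d² + 158*C)
j(X) = X + X⁴ (j(X) = X + X*X³ = X + X⁴)
j(-10)*c(-114, 42 - 1) = (-10 + (-10)⁴)*(-180 + (42 - 1)² + 158*(-114)) = (-10 + 10000)*(-180 + 41² - 18012) = 9990*(-180 + 1681 - 18012) = 9990*(-16511) = -164944890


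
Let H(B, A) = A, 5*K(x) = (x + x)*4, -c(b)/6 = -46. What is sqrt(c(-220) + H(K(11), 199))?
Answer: 5*sqrt(19) ≈ 21.794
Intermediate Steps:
c(b) = 276 (c(b) = -6*(-46) = 276)
K(x) = 8*x/5 (K(x) = ((x + x)*4)/5 = ((2*x)*4)/5 = (8*x)/5 = 8*x/5)
sqrt(c(-220) + H(K(11), 199)) = sqrt(276 + 199) = sqrt(475) = 5*sqrt(19)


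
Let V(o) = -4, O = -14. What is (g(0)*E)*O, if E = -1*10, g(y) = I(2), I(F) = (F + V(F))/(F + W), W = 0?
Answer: -140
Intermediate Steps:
I(F) = (-4 + F)/F (I(F) = (F - 4)/(F + 0) = (-4 + F)/F)
g(y) = -1 (g(y) = (-4 + 2)/2 = (½)*(-2) = -1)
E = -10
(g(0)*E)*O = -1*(-10)*(-14) = 10*(-14) = -140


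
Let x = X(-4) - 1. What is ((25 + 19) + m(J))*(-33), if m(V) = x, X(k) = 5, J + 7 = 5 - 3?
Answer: -1584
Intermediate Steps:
J = -5 (J = -7 + (5 - 3) = -7 + 2 = -5)
x = 4 (x = 5 - 1 = 4)
m(V) = 4
((25 + 19) + m(J))*(-33) = ((25 + 19) + 4)*(-33) = (44 + 4)*(-33) = 48*(-33) = -1584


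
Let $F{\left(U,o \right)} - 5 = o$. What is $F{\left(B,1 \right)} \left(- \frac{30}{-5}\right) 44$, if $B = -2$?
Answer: $1584$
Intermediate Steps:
$F{\left(U,o \right)} = 5 + o$
$F{\left(B,1 \right)} \left(- \frac{30}{-5}\right) 44 = \left(5 + 1\right) \left(- \frac{30}{-5}\right) 44 = 6 \left(\left(-30\right) \left(- \frac{1}{5}\right)\right) 44 = 6 \cdot 6 \cdot 44 = 36 \cdot 44 = 1584$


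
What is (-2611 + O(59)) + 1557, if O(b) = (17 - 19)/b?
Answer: -62188/59 ≈ -1054.0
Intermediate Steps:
O(b) = -2/b
(-2611 + O(59)) + 1557 = (-2611 - 2/59) + 1557 = -154051/59 + 1557 = -62188/59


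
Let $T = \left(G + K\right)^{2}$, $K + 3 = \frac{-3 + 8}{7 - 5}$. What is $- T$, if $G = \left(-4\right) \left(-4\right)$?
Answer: $- \frac{961}{4} \approx -240.25$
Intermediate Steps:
$G = 16$
$K = - \frac{1}{2}$ ($K = -3 + \frac{-3 + 8}{7 - 5} = -3 + \frac{5}{2} = - \frac{1}{2} \approx -0.5$)
$T = \frac{961}{4}$ ($T = \left(16 - \frac{1}{2}\right)^{2} = \left(\frac{31}{2}\right)^{2} = \frac{961}{4} \approx 240.25$)
$- T = \left(-1\right) \frac{961}{4} = - \frac{961}{4}$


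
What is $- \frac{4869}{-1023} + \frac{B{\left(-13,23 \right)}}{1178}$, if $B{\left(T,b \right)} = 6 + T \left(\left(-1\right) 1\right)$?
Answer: $\frac{3257}{682} \approx 4.7757$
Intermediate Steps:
$B{\left(T,b \right)} = 6 - T$ ($B{\left(T,b \right)} = 6 + T \left(-1\right) = 6 - T$)
$- \frac{4869}{-1023} + \frac{B{\left(-13,23 \right)}}{1178} = - \frac{4869}{-1023} + \frac{6 - -13}{1178} = \left(-4869\right) \left(- \frac{1}{1023}\right) + \left(6 + 13\right) \frac{1}{1178} = \frac{1623}{341} + 19 \cdot \frac{1}{1178} = \frac{1623}{341} + \frac{1}{62} = \frac{3257}{682}$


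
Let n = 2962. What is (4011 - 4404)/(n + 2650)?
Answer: -393/5612 ≈ -0.070029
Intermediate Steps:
(4011 - 4404)/(n + 2650) = (4011 - 4404)/(2962 + 2650) = -393/5612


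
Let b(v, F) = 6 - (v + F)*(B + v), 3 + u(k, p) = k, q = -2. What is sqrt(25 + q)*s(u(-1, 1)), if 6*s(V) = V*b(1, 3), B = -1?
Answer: -4*sqrt(23) ≈ -19.183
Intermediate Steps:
u(k, p) = -3 + k
b(v, F) = 6 - (-1 + v)*(F + v) (b(v, F) = 6 - (v + F)*(-1 + v) = 6 - (F + v)*(-1 + v) = 6 - (-1 + v)*(F + v))
s(V) = V (s(V) = (V*(6 + 3 + 1 - 1*1**2 - 1*3*1))/6 = (V*(6 + 3 + 1 - 1*1 - 3))/6 = (V*(6 + 3 + 1 - 1 - 3))/6 = (V*6)/6 = (6*V)/6 = V)
sqrt(25 + q)*s(u(-1, 1)) = sqrt(25 - 2)*(-3 - 1) = sqrt(23)*(-4) = -4*sqrt(23)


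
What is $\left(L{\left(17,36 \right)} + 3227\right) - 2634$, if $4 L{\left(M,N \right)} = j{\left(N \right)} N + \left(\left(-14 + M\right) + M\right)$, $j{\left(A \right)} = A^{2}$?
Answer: $12262$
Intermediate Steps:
$L{\left(M,N \right)} = - \frac{7}{2} + \frac{M}{2} + \frac{N^{3}}{4}$ ($L{\left(M,N \right)} = \frac{N^{2} N + \left(\left(-14 + M\right) + M\right)}{4} = \frac{N^{3} + \left(-14 + 2 M\right)}{4} = \frac{-14 + N^{3} + 2 M}{4} = - \frac{7}{2} + \frac{M}{2} + \frac{N^{3}}{4}$)
$\left(L{\left(17,36 \right)} + 3227\right) - 2634 = \left(\left(- \frac{7}{2} + \frac{1}{2} \cdot 17 + \frac{36^{3}}{4}\right) + 3227\right) - 2634 = \left(\left(- \frac{7}{2} + \frac{17}{2} + \frac{1}{4} \cdot 46656\right) + 3227\right) - 2634 = \left(\left(- \frac{7}{2} + \frac{17}{2} + 11664\right) + 3227\right) - 2634 = \left(11669 + 3227\right) - 2634 = 14896 - 2634 = 12262$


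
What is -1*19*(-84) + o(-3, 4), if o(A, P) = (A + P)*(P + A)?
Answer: 1597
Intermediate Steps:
o(A, P) = (A + P)² (o(A, P) = (A + P)*(A + P) = (A + P)²)
-1*19*(-84) + o(-3, 4) = -1*19*(-84) + (-3 + 4)² = -19*(-84) + 1² = 1596 + 1 = 1597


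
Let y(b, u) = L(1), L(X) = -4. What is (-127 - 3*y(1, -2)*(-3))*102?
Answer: -16626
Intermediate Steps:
y(b, u) = -4
(-127 - 3*y(1, -2)*(-3))*102 = (-127 - 3*(-4)*(-3))*102 = (-127 + 12*(-3))*102 = (-127 - 36)*102 = -163*102 = -16626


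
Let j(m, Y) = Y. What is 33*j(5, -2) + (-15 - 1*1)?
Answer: -82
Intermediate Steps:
33*j(5, -2) + (-15 - 1*1) = 33*(-2) + (-15 - 1*1) = -66 + (-15 - 1) = -66 - 16 = -82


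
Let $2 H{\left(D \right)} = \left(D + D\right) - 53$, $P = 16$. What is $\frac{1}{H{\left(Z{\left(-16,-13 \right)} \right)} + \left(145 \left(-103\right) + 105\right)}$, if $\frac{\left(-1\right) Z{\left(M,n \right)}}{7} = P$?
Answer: $- \frac{2}{29937} \approx -6.6807 \cdot 10^{-5}$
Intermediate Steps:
$Z{\left(M,n \right)} = -112$ ($Z{\left(M,n \right)} = \left(-7\right) 16 = -112$)
$H{\left(D \right)} = - \frac{53}{2} + D$ ($H{\left(D \right)} = \frac{\left(D + D\right) - 53}{2} = \frac{2 D - 53}{2} = \frac{-53 + 2 D}{2} = - \frac{53}{2} + D$)
$\frac{1}{H{\left(Z{\left(-16,-13 \right)} \right)} + \left(145 \left(-103\right) + 105\right)} = \frac{1}{\left(- \frac{53}{2} - 112\right) + \left(145 \left(-103\right) + 105\right)} = \frac{1}{- \frac{277}{2} + \left(-14935 + 105\right)} = \frac{1}{- \frac{277}{2} - 14830} = \frac{1}{- \frac{29937}{2}} = - \frac{2}{29937}$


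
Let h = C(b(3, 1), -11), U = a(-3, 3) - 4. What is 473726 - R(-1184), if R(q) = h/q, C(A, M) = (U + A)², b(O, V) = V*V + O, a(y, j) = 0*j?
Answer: 473726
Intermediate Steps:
a(y, j) = 0
b(O, V) = O + V² (b(O, V) = V² + O = O + V²)
U = -4 (U = 0 - 4 = -4)
C(A, M) = (-4 + A)²
h = 0 (h = (-4 + (3 + 1²))² = (-4 + (3 + 1))² = (-4 + 4)² = 0² = 0)
R(q) = 0 (R(q) = 0/q = 0)
473726 - R(-1184) = 473726 - 1*0 = 473726 + 0 = 473726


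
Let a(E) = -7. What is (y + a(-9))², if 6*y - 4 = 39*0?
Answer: 361/9 ≈ 40.111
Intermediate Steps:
y = ⅔ (y = ⅔ + (39*0)/6 = ⅔ + (⅙)*0 = ⅔ + 0 = ⅔ ≈ 0.66667)
(y + a(-9))² = (⅔ - 7)² = (-19/3)² = 361/9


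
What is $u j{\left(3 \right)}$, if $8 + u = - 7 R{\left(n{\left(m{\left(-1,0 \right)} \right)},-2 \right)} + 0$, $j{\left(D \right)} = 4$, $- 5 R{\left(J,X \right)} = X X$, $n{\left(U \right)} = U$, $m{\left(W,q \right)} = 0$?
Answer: $- \frac{48}{5} \approx -9.6$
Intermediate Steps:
$R{\left(J,X \right)} = - \frac{X^{2}}{5}$ ($R{\left(J,X \right)} = - \frac{X X}{5} = - \frac{X^{2}}{5}$)
$u = - \frac{12}{5}$ ($u = -8 + \left(- 7 \left(- \frac{\left(-2\right)^{2}}{5}\right) + 0\right) = -8 + \left(- 7 \left(\left(- \frac{1}{5}\right) 4\right) + 0\right) = -8 + \left(\left(-7\right) \left(- \frac{4}{5}\right) + 0\right) = -8 + \left(\frac{28}{5} + 0\right) = -8 + \frac{28}{5} = - \frac{12}{5} \approx -2.4$)
$u j{\left(3 \right)} = \left(- \frac{12}{5}\right) 4 = - \frac{48}{5}$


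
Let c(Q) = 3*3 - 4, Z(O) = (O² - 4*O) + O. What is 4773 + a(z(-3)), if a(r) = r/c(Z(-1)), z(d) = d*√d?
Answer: 4773 - 3*I*√3/5 ≈ 4773.0 - 1.0392*I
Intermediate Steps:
Z(O) = O² - 3*O
z(d) = d^(3/2)
c(Q) = 5 (c(Q) = 9 - 4 = 5)
a(r) = r/5
4773 + a(z(-3)) = 4773 + (-3)^(3/2)/5 = 4773 + (-3*I*√3)/5 = 4773 - 3*I*√3/5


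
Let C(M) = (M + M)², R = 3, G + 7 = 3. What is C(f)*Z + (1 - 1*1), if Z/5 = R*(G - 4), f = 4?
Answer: -7680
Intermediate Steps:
G = -4 (G = -7 + 3 = -4)
Z = -120 (Z = 5*(3*(-4 - 4)) = 5*(3*(-8)) = 5*(-24) = -120)
C(M) = 4*M² (C(M) = (2*M)² = 4*M²)
C(f)*Z + (1 - 1*1) = (4*4²)*(-120) + (1 - 1*1) = (4*16)*(-120) + (1 - 1) = 64*(-120) + 0 = -7680 + 0 = -7680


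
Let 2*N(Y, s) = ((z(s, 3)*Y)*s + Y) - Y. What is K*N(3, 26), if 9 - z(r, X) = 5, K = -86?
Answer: -13416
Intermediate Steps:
z(r, X) = 4 (z(r, X) = 9 - 1*5 = 9 - 5 = 4)
N(Y, s) = 2*Y*s (N(Y, s) = (((4*Y)*s + Y) - Y)/2 = ((4*Y*s + Y) - Y)/2 = ((Y + 4*Y*s) - Y)/2 = (4*Y*s)/2 = 2*Y*s)
K*N(3, 26) = -172*3*26 = -86*156 = -13416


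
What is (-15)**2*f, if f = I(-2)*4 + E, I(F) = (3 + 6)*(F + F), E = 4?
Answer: -31500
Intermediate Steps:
I(F) = 18*F (I(F) = 9*(2*F) = 18*F)
f = -140 (f = (18*(-2))*4 + 4 = -36*4 + 4 = -144 + 4 = -140)
(-15)**2*f = (-15)**2*(-140) = 225*(-140) = -31500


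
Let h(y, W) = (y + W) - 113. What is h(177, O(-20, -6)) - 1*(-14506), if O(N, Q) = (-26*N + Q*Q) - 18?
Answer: 15108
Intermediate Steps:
O(N, Q) = -18 + Q² - 26*N (O(N, Q) = (-26*N + Q²) - 18 = (Q² - 26*N) - 18 = -18 + Q² - 26*N)
h(y, W) = -113 + W + y (h(y, W) = (W + y) - 113 = -113 + W + y)
h(177, O(-20, -6)) - 1*(-14506) = (-113 + (-18 + (-6)² - 26*(-20)) + 177) - 1*(-14506) = (-113 + (-18 + 36 + 520) + 177) + 14506 = (-113 + 538 + 177) + 14506 = 602 + 14506 = 15108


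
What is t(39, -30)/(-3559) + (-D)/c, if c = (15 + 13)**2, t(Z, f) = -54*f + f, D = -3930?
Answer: 6370155/1395128 ≈ 4.5660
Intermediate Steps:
t(Z, f) = -53*f
c = 784 (c = 28**2 = 784)
t(39, -30)/(-3559) + (-D)/c = -53*(-30)/(-3559) - 1*(-3930)/784 = 1590*(-1/3559) + 3930*(1/784) = -1590/3559 + 1965/392 = 6370155/1395128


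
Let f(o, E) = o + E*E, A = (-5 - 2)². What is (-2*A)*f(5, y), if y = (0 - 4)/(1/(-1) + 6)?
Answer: -13818/25 ≈ -552.72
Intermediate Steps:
A = 49 (A = (-7)² = 49)
y = -⅘ (y = -4/(-1 + 6) = -4/5 = -4*⅕ = -⅘ ≈ -0.80000)
f(o, E) = o + E²
(-2*A)*f(5, y) = (-2*49)*(5 + (-⅘)²) = -98*(5 + 16/25) = -98*141/25 = -13818/25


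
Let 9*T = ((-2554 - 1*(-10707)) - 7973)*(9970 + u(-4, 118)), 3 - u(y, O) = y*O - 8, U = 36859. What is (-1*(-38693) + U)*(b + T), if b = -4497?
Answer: 15455143776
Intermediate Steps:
u(y, O) = 11 - O*y (u(y, O) = 3 - (y*O - 8) = 3 - (O*y - 8) = 3 - (-8 + O*y) = 3 + (8 - O*y) = 11 - O*y)
T = 209060 (T = (((-2554 - 1*(-10707)) - 7973)*(9970 + (11 - 1*118*(-4))))/9 = (((-2554 + 10707) - 7973)*(9970 + (11 + 472)))/9 = ((8153 - 7973)*(9970 + 483))/9 = (180*10453)/9 = (1/9)*1881540 = 209060)
(-1*(-38693) + U)*(b + T) = (-1*(-38693) + 36859)*(-4497 + 209060) = (38693 + 36859)*204563 = 75552*204563 = 15455143776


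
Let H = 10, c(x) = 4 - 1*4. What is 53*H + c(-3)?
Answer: 530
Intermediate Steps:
c(x) = 0 (c(x) = 4 - 4 = 0)
53*H + c(-3) = 53*10 + 0 = 530 + 0 = 530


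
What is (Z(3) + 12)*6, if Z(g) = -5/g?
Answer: 62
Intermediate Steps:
(Z(3) + 12)*6 = (-5/3 + 12)*6 = (31/3)*6 = 62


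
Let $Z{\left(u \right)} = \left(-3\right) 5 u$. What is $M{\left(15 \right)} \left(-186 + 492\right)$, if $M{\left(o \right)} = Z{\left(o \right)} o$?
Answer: $-1032750$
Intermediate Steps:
$Z{\left(u \right)} = - 15 u$
$M{\left(o \right)} = - 15 o^{2}$ ($M{\left(o \right)} = - 15 o o = - 15 o^{2}$)
$M{\left(15 \right)} \left(-186 + 492\right) = - 15 \cdot 15^{2} \left(-186 + 492\right) = \left(-15\right) 225 \cdot 306 = \left(-3375\right) 306 = -1032750$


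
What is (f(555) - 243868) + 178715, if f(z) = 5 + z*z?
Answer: 242877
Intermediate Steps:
f(z) = 5 + z²
(f(555) - 243868) + 178715 = ((5 + 555²) - 243868) + 178715 = ((5 + 308025) - 243868) + 178715 = (308030 - 243868) + 178715 = 64162 + 178715 = 242877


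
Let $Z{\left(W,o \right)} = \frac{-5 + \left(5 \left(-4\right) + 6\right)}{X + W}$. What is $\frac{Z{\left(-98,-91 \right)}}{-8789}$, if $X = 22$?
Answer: $- \frac{1}{35156} \approx -2.8445 \cdot 10^{-5}$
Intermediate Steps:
$Z{\left(W,o \right)} = - \frac{19}{22 + W}$ ($Z{\left(W,o \right)} = \frac{-5 + \left(5 \left(-4\right) + 6\right)}{22 + W} = \frac{-5 + \left(-20 + 6\right)}{22 + W} = \frac{-5 - 14}{22 + W} = - \frac{19}{22 + W}$)
$\frac{Z{\left(-98,-91 \right)}}{-8789} = \frac{\left(-19\right) \frac{1}{22 - 98}}{-8789} = - \frac{19}{-76} \left(- \frac{1}{8789}\right) = \left(-19\right) \left(- \frac{1}{76}\right) \left(- \frac{1}{8789}\right) = \frac{1}{4} \left(- \frac{1}{8789}\right) = - \frac{1}{35156}$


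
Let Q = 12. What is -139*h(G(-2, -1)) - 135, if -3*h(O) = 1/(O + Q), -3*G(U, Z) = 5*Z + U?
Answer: -5666/43 ≈ -131.77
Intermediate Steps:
G(U, Z) = -5*Z/3 - U/3 (G(U, Z) = -(5*Z + U)/3 = -(U + 5*Z)/3 = -5*Z/3 - U/3)
h(O) = -1/(3*(12 + O)) (h(O) = -1/(3*(O + 12)) = -1/(3*(12 + O)))
-139*h(G(-2, -1)) - 135 = -(-139)/(36 + 3*(-5/3*(-1) - 1/3*(-2))) - 135 = -(-139)/(36 + 3*(5/3 + 2/3)) - 135 = -(-139)/(36 + 3*(7/3)) - 135 = -(-139)/(36 + 7) - 135 = -(-139)/43 - 135 = -139*(-1/43) - 135 = 139/43 - 135 = -5666/43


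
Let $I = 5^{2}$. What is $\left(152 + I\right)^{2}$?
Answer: $31329$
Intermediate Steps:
$I = 25$
$\left(152 + I\right)^{2} = \left(152 + 25\right)^{2} = 177^{2} = 31329$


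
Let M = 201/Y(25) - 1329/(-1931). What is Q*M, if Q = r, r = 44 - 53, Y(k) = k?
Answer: -3792204/48275 ≈ -78.554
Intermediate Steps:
r = -9
Q = -9
M = 421356/48275 (M = 201/25 - 1329/(-1931) = 201*(1/25) - 1329*(-1/1931) = 201/25 + 1329/1931 = 421356/48275 ≈ 8.7282)
Q*M = -9*421356/48275 = -3792204/48275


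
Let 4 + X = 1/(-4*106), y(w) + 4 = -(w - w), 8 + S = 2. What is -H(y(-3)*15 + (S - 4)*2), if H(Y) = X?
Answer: 1697/424 ≈ 4.0024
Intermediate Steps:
S = -6 (S = -8 + 2 = -6)
y(w) = -4 (y(w) = -4 - (w - w) = -4 - 1*0 = -4 + 0 = -4)
X = -1697/424 (X = -4 + 1/(-4*106) = -4 + 1/(-424) = -4 - 1/424 = -1697/424 ≈ -4.0024)
H(Y) = -1697/424
-H(y(-3)*15 + (S - 4)*2) = -1*(-1697/424) = 1697/424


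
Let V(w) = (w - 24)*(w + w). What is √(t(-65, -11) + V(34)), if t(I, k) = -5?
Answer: 15*√3 ≈ 25.981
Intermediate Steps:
V(w) = 2*w*(-24 + w) (V(w) = (-24 + w)*(2*w) = 2*w*(-24 + w))
√(t(-65, -11) + V(34)) = √(-5 + 2*34*(-24 + 34)) = √(-5 + 2*34*10) = √(-5 + 680) = √675 = 15*√3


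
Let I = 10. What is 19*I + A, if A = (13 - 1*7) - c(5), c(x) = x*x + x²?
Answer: 146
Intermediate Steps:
c(x) = 2*x² (c(x) = x² + x² = 2*x²)
A = -44 (A = (13 - 1*7) - 2*5² = (13 - 7) - 2*25 = 6 - 1*50 = 6 - 50 = -44)
19*I + A = 19*10 - 44 = 190 - 44 = 146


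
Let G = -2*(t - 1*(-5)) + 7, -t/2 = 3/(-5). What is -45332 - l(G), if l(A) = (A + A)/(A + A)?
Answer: -45333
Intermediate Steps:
t = 6/5 (t = -6/(-5) = -6*(-1)/5 = -2*(-⅗) = 6/5 ≈ 1.2000)
G = -27/5 (G = -2*(6/5 - 1*(-5)) + 7 = -2*(6/5 + 5) + 7 = -2*31/5 + 7 = -62/5 + 7 = -27/5 ≈ -5.4000)
l(A) = 1 (l(A) = (2*A)/((2*A)) = (2*A)*(1/(2*A)) = 1)
-45332 - l(G) = -45332 - 1*1 = -45332 - 1 = -45333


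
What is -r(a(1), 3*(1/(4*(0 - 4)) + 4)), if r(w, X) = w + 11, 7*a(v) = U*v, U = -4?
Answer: -73/7 ≈ -10.429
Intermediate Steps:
a(v) = -4*v/7 (a(v) = (-4*v)/7 = -4*v/7)
r(w, X) = 11 + w
-r(a(1), 3*(1/(4*(0 - 4)) + 4)) = -(11 - 4/7*1) = -(11 - 4/7) = -1*73/7 = -73/7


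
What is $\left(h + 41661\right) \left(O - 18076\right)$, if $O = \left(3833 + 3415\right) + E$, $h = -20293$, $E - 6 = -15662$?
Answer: $-565910112$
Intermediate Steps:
$E = -15656$ ($E = 6 - 15662 = -15656$)
$O = -8408$ ($O = \left(3833 + 3415\right) - 15656 = 7248 - 15656 = -8408$)
$\left(h + 41661\right) \left(O - 18076\right) = \left(-20293 + 41661\right) \left(-8408 - 18076\right) = 21368 \left(-26484\right) = -565910112$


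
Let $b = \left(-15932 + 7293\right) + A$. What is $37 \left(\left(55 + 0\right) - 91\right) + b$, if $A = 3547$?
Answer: $-6424$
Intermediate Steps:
$b = -5092$ ($b = \left(-15932 + 7293\right) + 3547 = -8639 + 3547 = -5092$)
$37 \left(\left(55 + 0\right) - 91\right) + b = 37 \left(\left(55 + 0\right) - 91\right) - 5092 = 37 \left(55 - 91\right) - 5092 = 37 \left(-36\right) - 5092 = -1332 - 5092 = -6424$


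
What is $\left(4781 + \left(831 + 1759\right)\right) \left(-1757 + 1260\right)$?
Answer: $-3663387$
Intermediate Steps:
$\left(4781 + \left(831 + 1759\right)\right) \left(-1757 + 1260\right) = \left(4781 + 2590\right) \left(-497\right) = 7371 \left(-497\right) = -3663387$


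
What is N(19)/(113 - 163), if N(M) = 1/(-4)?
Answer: 1/200 ≈ 0.0050000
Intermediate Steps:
N(M) = -¼
N(19)/(113 - 163) = -¼/(113 - 163) = -¼/(-50) = -1/50*(-¼) = 1/200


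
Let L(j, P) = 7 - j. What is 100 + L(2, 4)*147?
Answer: 835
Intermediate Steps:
100 + L(2, 4)*147 = 100 + (7 - 1*2)*147 = 100 + (7 - 2)*147 = 100 + 5*147 = 100 + 735 = 835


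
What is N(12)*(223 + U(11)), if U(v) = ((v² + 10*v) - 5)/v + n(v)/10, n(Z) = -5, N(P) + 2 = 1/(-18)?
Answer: -197839/396 ≈ -499.59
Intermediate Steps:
N(P) = -37/18 (N(P) = -2 + 1/(-18) = -2 - 1/18 = -37/18)
U(v) = -½ + (-5 + v² + 10*v)/v (U(v) = ((v² + 10*v) - 5)/v - 5/10 = (-5 + v² + 10*v)/v - 5*⅒ = (-5 + v² + 10*v)/v - ½ = -½ + (-5 + v² + 10*v)/v)
N(12)*(223 + U(11)) = -37*(223 + (19/2 + 11 - 5/11))/18 = -37*(223 + 441/22)/18 = -37/18*5347/22 = -197839/396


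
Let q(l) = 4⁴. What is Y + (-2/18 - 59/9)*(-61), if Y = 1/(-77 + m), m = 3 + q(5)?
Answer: 222043/546 ≈ 406.67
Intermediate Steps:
q(l) = 256
m = 259 (m = 3 + 256 = 259)
Y = 1/182 (Y = 1/(-77 + 259) = 1/182 ≈ 0.0054945)
Y + (-2/18 - 59/9)*(-61) = 1/182 + (-2/18 - 59/9)*(-61) = 1/182 + (-2*1/18 - 59*⅑)*(-61) = 1/182 + (-⅑ - 59/9)*(-61) = 1/182 - 20/3*(-61) = 1/182 + 1220/3 = 222043/546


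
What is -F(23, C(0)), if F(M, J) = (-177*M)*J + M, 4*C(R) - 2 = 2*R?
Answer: 4025/2 ≈ 2012.5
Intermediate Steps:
C(R) = 1/2 + R/2 (C(R) = 1/2 + (2*R)/4 = 1/2 + R/2)
F(M, J) = M - 177*J*M (F(M, J) = -177*J*M + M = M - 177*J*M)
-F(23, C(0)) = -23*(1 - 177*(1/2 + (1/2)*0)) = -23*(1 - 177*(1/2 + 0)) = -23*(1 - 177*1/2) = -23*(1 - 177/2) = -23*(-175)/2 = -1*(-4025/2) = 4025/2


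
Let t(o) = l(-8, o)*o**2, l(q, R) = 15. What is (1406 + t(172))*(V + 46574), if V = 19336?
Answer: 29340891060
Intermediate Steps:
t(o) = 15*o**2
(1406 + t(172))*(V + 46574) = (1406 + 15*172**2)*(19336 + 46574) = (1406 + 15*29584)*65910 = (1406 + 443760)*65910 = 445166*65910 = 29340891060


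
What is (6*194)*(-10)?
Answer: -11640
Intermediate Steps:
(6*194)*(-10) = 1164*(-10) = -11640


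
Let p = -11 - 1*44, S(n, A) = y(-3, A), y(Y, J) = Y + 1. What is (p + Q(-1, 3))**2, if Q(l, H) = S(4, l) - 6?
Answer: 3969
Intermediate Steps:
y(Y, J) = 1 + Y
S(n, A) = -2 (S(n, A) = 1 - 3 = -2)
Q(l, H) = -8 (Q(l, H) = -2 - 6 = -8)
p = -55 (p = -11 - 44 = -55)
(p + Q(-1, 3))**2 = (-55 - 8)**2 = (-63)**2 = 3969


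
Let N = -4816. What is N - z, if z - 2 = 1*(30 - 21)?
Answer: -4827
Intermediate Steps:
z = 11 (z = 2 + 1*(30 - 21) = 2 + 1*9 = 2 + 9 = 11)
N - z = -4816 - 1*11 = -4816 - 11 = -4827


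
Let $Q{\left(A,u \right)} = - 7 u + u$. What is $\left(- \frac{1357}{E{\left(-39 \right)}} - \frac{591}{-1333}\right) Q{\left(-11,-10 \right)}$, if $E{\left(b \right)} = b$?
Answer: $\frac{36638600}{17329} \approx 2114.3$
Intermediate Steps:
$Q{\left(A,u \right)} = - 6 u$
$\left(- \frac{1357}{E{\left(-39 \right)}} - \frac{591}{-1333}\right) Q{\left(-11,-10 \right)} = \left(- \frac{1357}{-39} - \frac{591}{-1333}\right) \left(\left(-6\right) \left(-10\right)\right) = \left(\left(-1357\right) \left(- \frac{1}{39}\right) - - \frac{591}{1333}\right) 60 = \left(\frac{1357}{39} + \frac{591}{1333}\right) 60 = \frac{1831930}{51987} \cdot 60 = \frac{36638600}{17329}$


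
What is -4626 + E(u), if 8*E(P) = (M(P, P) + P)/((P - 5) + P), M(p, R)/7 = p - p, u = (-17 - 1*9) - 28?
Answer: -2090925/452 ≈ -4625.9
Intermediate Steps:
u = -54 (u = (-17 - 9) - 28 = -26 - 28 = -54)
M(p, R) = 0 (M(p, R) = 7*(p - p) = 7*0 = 0)
E(P) = P/(8*(-5 + 2*P)) (E(P) = ((0 + P)/((P - 5) + P))/8 = (P/((-5 + P) + P))/8 = (P/(-5 + 2*P))/8 = P/(8*(-5 + 2*P)))
-4626 + E(u) = -4626 + (⅛)*(-54)/(-5 + 2*(-54)) = -4626 + (⅛)*(-54)/(-5 - 108) = -4626 + (⅛)*(-54)/(-113) = -4626 + (⅛)*(-54)*(-1/113) = -4626 + 27/452 = -2090925/452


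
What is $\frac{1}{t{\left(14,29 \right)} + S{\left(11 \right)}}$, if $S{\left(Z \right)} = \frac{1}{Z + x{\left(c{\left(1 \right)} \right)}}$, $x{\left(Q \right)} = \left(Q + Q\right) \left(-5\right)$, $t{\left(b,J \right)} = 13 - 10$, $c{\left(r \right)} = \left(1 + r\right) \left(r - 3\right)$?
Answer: $\frac{51}{154} \approx 0.33117$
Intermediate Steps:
$c{\left(r \right)} = \left(1 + r\right) \left(-3 + r\right)$
$t{\left(b,J \right)} = 3$
$x{\left(Q \right)} = - 10 Q$ ($x{\left(Q \right)} = 2 Q \left(-5\right) = - 10 Q$)
$S{\left(Z \right)} = \frac{1}{40 + Z}$ ($S{\left(Z \right)} = \frac{1}{Z - 10 \left(-3 + 1^{2} - 2\right)} = \frac{1}{Z - 10 \left(-3 + 1 - 2\right)} = \frac{1}{Z - -40} = \frac{1}{Z + 40} = \frac{1}{40 + Z}$)
$\frac{1}{t{\left(14,29 \right)} + S{\left(11 \right)}} = \frac{1}{3 + \frac{1}{40 + 11}} = \frac{1}{3 + \frac{1}{51}} = \frac{1}{\frac{154}{51}} = \frac{51}{154}$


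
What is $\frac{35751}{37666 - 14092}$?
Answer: $\frac{11917}{7858} \approx 1.5165$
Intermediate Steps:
$\frac{35751}{37666 - 14092} = \frac{35751}{23574} = 35751 \cdot \frac{1}{23574} = \frac{11917}{7858}$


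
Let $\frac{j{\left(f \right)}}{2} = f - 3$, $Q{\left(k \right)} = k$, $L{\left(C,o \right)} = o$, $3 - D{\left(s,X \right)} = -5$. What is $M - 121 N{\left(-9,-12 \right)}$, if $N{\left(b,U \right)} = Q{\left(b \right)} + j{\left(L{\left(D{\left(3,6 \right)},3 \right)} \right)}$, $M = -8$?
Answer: $1081$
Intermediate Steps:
$D{\left(s,X \right)} = 8$ ($D{\left(s,X \right)} = 3 - -5 = 3 + 5 = 8$)
$j{\left(f \right)} = -6 + 2 f$ ($j{\left(f \right)} = 2 \left(f - 3\right) = 2 \left(-3 + f\right) = -6 + 2 f$)
$N{\left(b,U \right)} = b$ ($N{\left(b,U \right)} = b + \left(-6 + 2 \cdot 3\right) = b + \left(-6 + 6\right) = b + 0 = b$)
$M - 121 N{\left(-9,-12 \right)} = -8 - -1089 = -8 + 1089 = 1081$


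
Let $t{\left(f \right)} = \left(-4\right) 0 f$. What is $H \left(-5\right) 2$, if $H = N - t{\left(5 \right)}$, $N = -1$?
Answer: $10$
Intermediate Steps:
$t{\left(f \right)} = 0$ ($t{\left(f \right)} = 0 f = 0$)
$H = -1$ ($H = -1 - 0 = -1 + 0 = -1$)
$H \left(-5\right) 2 = \left(-1\right) \left(-5\right) 2 = 5 \cdot 2 = 10$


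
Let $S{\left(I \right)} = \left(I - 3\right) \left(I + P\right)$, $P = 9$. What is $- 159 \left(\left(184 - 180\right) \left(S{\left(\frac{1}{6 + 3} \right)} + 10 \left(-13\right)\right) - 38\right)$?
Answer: $\frac{2847478}{27} \approx 1.0546 \cdot 10^{5}$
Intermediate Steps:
$S{\left(I \right)} = \left(-3 + I\right) \left(9 + I\right)$ ($S{\left(I \right)} = \left(I - 3\right) \left(I + 9\right) = \left(-3 + I\right) \left(9 + I\right)$)
$- 159 \left(\left(184 - 180\right) \left(S{\left(\frac{1}{6 + 3} \right)} + 10 \left(-13\right)\right) - 38\right) = - 159 \left(\left(184 - 180\right) \left(\left(-27 + \left(\frac{1}{6 + 3}\right)^{2} + \frac{6}{6 + 3}\right) + 10 \left(-13\right)\right) - 38\right) = - 159 \left(4 \left(\left(-27 + \left(\frac{1}{9}\right)^{2} + \frac{6}{9}\right) - 130\right) - 38\right) = - 159 \left(4 \left(\left(-27 + \left(\frac{1}{9}\right)^{2} + 6 \cdot \frac{1}{9}\right) - 130\right) - 38\right) = - 159 \left(4 \left(\left(-27 + \frac{1}{81} + \frac{2}{3}\right) - 130\right) - 38\right) = - 159 \left(4 \left(- \frac{2132}{81} - 130\right) - 38\right) = - 159 \left(4 \left(- \frac{12662}{81}\right) - 38\right) = - 159 \left(- \frac{50648}{81} - 38\right) = \left(-159\right) \left(- \frac{53726}{81}\right) = \frac{2847478}{27}$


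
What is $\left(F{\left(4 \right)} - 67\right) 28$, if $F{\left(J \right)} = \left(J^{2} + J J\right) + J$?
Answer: $-868$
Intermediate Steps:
$F{\left(J \right)} = J + 2 J^{2}$ ($F{\left(J \right)} = \left(J^{2} + J^{2}\right) + J = 2 J^{2} + J = J + 2 J^{2}$)
$\left(F{\left(4 \right)} - 67\right) 28 = \left(4 \left(1 + 2 \cdot 4\right) - 67\right) 28 = \left(4 \left(1 + 8\right) - 67\right) 28 = \left(4 \cdot 9 - 67\right) 28 = \left(36 - 67\right) 28 = \left(-31\right) 28 = -868$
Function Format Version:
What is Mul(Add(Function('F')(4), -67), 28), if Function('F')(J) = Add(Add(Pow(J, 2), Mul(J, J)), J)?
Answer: -868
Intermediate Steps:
Function('F')(J) = Add(J, Mul(2, Pow(J, 2))) (Function('F')(J) = Add(Add(Pow(J, 2), Pow(J, 2)), J) = Add(Mul(2, Pow(J, 2)), J) = Add(J, Mul(2, Pow(J, 2))))
Mul(Add(Function('F')(4), -67), 28) = Mul(Add(Mul(4, Add(1, Mul(2, 4))), -67), 28) = Mul(Add(Mul(4, Add(1, 8)), -67), 28) = Mul(Add(Mul(4, 9), -67), 28) = Mul(Add(36, -67), 28) = Mul(-31, 28) = -868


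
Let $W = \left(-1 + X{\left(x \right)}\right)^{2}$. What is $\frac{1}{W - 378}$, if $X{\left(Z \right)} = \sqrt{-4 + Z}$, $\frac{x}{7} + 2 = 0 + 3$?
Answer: $- \frac{187}{69932} + \frac{\sqrt{3}}{69932} \approx -0.0026493$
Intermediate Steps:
$x = 7$ ($x = -14 + 7 \left(0 + 3\right) = -14 + 7 \cdot 3 = -14 + 21 = 7$)
$W = \left(-1 + \sqrt{3}\right)^{2}$ ($W = \left(-1 + \sqrt{-4 + 7}\right)^{2} = \left(-1 + \sqrt{3}\right)^{2} \approx 0.5359$)
$\frac{1}{W - 378} = \frac{1}{\left(1 - \sqrt{3}\right)^{2} - 378} = \frac{1}{-378 + \left(1 - \sqrt{3}\right)^{2}}$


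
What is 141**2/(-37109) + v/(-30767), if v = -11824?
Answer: -172901911/1141732603 ≈ -0.15144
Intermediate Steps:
141**2/(-37109) + v/(-30767) = 141**2/(-37109) - 11824/(-30767) = 19881*(-1/37109) - 11824*(-1/30767) = -19881/37109 + 11824/30767 = -172901911/1141732603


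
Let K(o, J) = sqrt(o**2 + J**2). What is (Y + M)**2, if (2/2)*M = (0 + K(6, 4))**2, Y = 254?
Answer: 93636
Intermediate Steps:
K(o, J) = sqrt(J**2 + o**2)
M = 52 (M = (0 + sqrt(4**2 + 6**2))**2 = (0 + sqrt(16 + 36))**2 = (0 + sqrt(52))**2 = (0 + 2*sqrt(13))**2 = (2*sqrt(13))**2 = 52)
(Y + M)**2 = (254 + 52)**2 = 306**2 = 93636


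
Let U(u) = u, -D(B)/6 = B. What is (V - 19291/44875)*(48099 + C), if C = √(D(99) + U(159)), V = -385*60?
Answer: -49860952515309/44875 - 1036631791*I*√435/44875 ≈ -1.1111e+9 - 4.818e+5*I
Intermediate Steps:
D(B) = -6*B
V = -23100
C = I*√435 (C = √(-6*99 + 159) = √(-594 + 159) = √(-435) = I*√435 ≈ 20.857*I)
(V - 19291/44875)*(48099 + C) = (-23100 - 19291/44875)*(48099 + I*√435) = -1036631791*(48099 + I*√435)/44875 = -49860952515309/44875 - 1036631791*I*√435/44875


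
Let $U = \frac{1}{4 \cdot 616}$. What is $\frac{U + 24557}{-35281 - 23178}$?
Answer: $- \frac{60508449}{144042976} \approx -0.42007$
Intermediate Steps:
$U = \frac{1}{2464} \approx 0.00040584$
$\frac{U + 24557}{-35281 - 23178} = \frac{\frac{1}{2464} + 24557}{-35281 - 23178} = \frac{60508449}{2464 \left(-58459\right)} = \frac{60508449}{2464} \left(- \frac{1}{58459}\right) = - \frac{60508449}{144042976}$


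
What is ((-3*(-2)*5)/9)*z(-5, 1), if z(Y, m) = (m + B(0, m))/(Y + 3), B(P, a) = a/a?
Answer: -10/3 ≈ -3.3333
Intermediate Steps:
B(P, a) = 1
z(Y, m) = (1 + m)/(3 + Y) (z(Y, m) = (m + 1)/(Y + 3) = (1 + m)/(3 + Y))
((-3*(-2)*5)/9)*z(-5, 1) = ((-3*(-2)*5)/9)*((1 + 1)/(3 - 5)) = ((6*5)*(⅑))*(2/(-2)) = (30*(⅑))*(-½*2) = (10/3)*(-1) = -10/3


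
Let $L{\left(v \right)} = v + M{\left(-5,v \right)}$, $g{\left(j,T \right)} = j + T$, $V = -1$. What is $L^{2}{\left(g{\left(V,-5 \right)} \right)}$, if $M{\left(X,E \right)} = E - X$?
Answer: $49$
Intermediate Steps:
$g{\left(j,T \right)} = T + j$
$L{\left(v \right)} = 5 + 2 v$ ($L{\left(v \right)} = v + \left(v - -5\right) = v + \left(v + 5\right) = v + \left(5 + v\right) = 5 + 2 v$)
$L^{2}{\left(g{\left(V,-5 \right)} \right)} = \left(5 + 2 \left(-5 - 1\right)\right)^{2} = \left(5 + 2 \left(-6\right)\right)^{2} = \left(5 - 12\right)^{2} = \left(-7\right)^{2} = 49$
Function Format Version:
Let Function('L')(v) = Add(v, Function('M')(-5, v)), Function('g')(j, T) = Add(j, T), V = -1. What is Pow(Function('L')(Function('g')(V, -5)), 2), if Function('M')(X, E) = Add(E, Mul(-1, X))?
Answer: 49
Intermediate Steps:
Function('g')(j, T) = Add(T, j)
Function('L')(v) = Add(5, Mul(2, v)) (Function('L')(v) = Add(v, Add(v, Mul(-1, -5))) = Add(v, Add(v, 5)) = Add(v, Add(5, v)) = Add(5, Mul(2, v)))
Pow(Function('L')(Function('g')(V, -5)), 2) = Pow(Add(5, Mul(2, Add(-5, -1))), 2) = Pow(Add(5, Mul(2, -6)), 2) = Pow(Add(5, -12), 2) = Pow(-7, 2) = 49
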